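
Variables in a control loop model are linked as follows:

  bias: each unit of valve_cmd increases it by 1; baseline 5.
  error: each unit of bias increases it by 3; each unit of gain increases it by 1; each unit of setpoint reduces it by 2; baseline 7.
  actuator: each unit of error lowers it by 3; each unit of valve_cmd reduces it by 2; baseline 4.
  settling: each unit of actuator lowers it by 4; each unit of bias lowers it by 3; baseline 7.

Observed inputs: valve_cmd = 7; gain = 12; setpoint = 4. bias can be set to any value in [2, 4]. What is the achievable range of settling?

Intervening on bias fixes its value directly, overriding its dependence on valve_cmd.
Substituting into the error equation gives error = 3*bias + 11.
This gives actuator = -9*bias - 43.
This gives settling = 33*bias + 179.
Linear in bias, so extremes are at the endpoints: bias = 2 gives settling = 245; bias = 4 gives settling = 311.

245 to 311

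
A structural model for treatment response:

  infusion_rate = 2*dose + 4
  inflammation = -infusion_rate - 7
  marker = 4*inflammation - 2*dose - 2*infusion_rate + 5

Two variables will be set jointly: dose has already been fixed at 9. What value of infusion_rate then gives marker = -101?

With dose held at 9:
Intervening on infusion_rate fixes its value directly, overriding its dependence on dose.
Substituting into the marker equation gives marker = -6*infusion_rate - 41.
Solve -6*infusion_rate - 41 = -101: infusion_rate = (-101 + 41) / -6 = 10.

infusion_rate = 10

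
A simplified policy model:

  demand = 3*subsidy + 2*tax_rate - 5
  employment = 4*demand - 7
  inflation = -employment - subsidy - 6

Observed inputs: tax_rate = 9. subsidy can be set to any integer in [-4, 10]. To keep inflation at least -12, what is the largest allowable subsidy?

Substituting into the demand equation gives demand = 3*subsidy + 13.
So employment = 12*subsidy + 45.
Substituting into the inflation equation gives inflation = -13*subsidy - 51.
Require -13*subsidy - 51 ≥ -12, so subsidy ≤ -3.
The largest integer in [-4, 10] satisfying this is -3.

subsidy = -3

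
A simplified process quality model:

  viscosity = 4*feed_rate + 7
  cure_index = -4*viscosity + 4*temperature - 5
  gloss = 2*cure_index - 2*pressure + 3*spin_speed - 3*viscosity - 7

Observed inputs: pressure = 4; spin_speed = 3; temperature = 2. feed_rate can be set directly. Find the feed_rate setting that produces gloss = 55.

Substituting into the cure_index equation gives cure_index = -16*feed_rate - 25.
Substituting into the gloss equation gives gloss = -44*feed_rate - 77.
Solve -44*feed_rate - 77 = 55: feed_rate = (55 + 77) / -44 = -3.

feed_rate = -3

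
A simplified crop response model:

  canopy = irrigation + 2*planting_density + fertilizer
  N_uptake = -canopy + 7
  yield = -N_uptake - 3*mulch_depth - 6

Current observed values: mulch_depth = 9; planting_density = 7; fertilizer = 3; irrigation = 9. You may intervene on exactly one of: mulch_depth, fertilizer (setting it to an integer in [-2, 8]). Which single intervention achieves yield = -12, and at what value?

set fertilizer = 5

Intervening on mulch_depth: yield = -3*mulch_depth + 13. Reaching -12 requires mulch_depth = 25/3, not an integer.
Intervening on fertilizer: with other inputs at their observed values, yield = fertilizer - 17. Solving for -12 gives fertilizer = 5, within [-2, 8].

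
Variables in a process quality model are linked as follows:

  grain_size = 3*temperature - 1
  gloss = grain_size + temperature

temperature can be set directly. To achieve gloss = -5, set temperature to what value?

temperature = -1

Substituting into the gloss equation gives gloss = 4*temperature - 1.
Solve 4*temperature - 1 = -5: temperature = (-5 + 1) / 4 = -1.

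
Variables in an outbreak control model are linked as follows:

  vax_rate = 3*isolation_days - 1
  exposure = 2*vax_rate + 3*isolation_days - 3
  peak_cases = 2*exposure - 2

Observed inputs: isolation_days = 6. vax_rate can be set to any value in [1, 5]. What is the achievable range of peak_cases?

Intervening on vax_rate fixes its value directly, overriding its dependence on isolation_days.
Substituting into the exposure equation gives exposure = 2*vax_rate + 15.
Substituting into the peak_cases equation gives peak_cases = 4*vax_rate + 28.
Linear in vax_rate, so extremes are at the endpoints: vax_rate = 1 gives peak_cases = 32; vax_rate = 5 gives peak_cases = 48.

32 to 48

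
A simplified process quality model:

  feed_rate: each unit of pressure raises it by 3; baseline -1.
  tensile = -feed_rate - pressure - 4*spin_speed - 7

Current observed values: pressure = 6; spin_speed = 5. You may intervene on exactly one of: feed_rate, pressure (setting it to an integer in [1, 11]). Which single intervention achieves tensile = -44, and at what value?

set feed_rate = 11

Intervening on feed_rate: with other inputs at their observed values, tensile = -feed_rate - 33. Solving for -44 gives feed_rate = 11, within [1, 11].
Intervening on pressure: tensile = -4*pressure - 26. Reaching -44 requires pressure = 9/2, not an integer.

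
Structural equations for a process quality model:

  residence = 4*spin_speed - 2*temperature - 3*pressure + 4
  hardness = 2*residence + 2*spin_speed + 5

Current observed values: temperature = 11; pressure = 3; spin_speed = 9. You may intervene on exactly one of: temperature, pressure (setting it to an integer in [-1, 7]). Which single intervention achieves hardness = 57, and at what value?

set temperature = 7

Intervening on temperature: with other inputs at their observed values, hardness = -4*temperature + 85. Solving for 57 gives temperature = 7, within [-1, 7].
Intervening on pressure: hardness = -6*pressure + 59. Reaching 57 requires pressure = 1/3, not an integer.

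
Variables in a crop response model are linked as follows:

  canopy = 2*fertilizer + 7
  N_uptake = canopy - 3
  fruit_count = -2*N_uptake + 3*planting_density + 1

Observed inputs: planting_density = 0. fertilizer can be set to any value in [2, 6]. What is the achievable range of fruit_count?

-31 to -15

Substituting into the N_uptake equation gives N_uptake = 2*fertilizer + 4.
Substituting into the fruit_count equation gives fruit_count = -4*fertilizer - 7.
Linear in fertilizer, so extremes are at the endpoints: fertilizer = 2 gives fruit_count = -15; fertilizer = 6 gives fruit_count = -31.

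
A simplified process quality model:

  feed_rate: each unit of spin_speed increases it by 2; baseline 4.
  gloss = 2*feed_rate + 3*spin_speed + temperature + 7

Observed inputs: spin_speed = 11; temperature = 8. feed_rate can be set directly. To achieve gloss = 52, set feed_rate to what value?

feed_rate = 2

Intervening on feed_rate fixes its value directly, overriding its dependence on spin_speed.
Substituting into the gloss equation gives gloss = 2*feed_rate + 48.
Solve 2*feed_rate + 48 = 52: feed_rate = (52 - 48) / 2 = 2.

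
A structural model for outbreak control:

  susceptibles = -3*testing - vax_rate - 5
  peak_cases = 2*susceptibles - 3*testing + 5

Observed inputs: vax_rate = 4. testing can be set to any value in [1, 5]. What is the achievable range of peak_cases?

Substituting into the susceptibles equation gives susceptibles = -3*testing - 9.
Substituting into the peak_cases equation gives peak_cases = -9*testing - 13.
Linear in testing, so extremes are at the endpoints: testing = 1 gives peak_cases = -22; testing = 5 gives peak_cases = -58.

-58 to -22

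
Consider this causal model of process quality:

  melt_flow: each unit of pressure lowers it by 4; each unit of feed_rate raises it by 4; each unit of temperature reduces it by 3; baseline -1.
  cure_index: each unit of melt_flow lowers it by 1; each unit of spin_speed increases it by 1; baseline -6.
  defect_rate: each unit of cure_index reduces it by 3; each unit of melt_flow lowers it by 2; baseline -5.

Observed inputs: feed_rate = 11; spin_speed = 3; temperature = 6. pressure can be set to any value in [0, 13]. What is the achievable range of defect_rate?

Substituting into the melt_flow equation gives melt_flow = -4*pressure + 25.
Substituting into the cure_index equation gives cure_index = 4*pressure - 28.
Substituting into the defect_rate equation gives defect_rate = -4*pressure + 29.
Linear in pressure, so extremes are at the endpoints: pressure = 0 gives defect_rate = 29; pressure = 13 gives defect_rate = -23.

-23 to 29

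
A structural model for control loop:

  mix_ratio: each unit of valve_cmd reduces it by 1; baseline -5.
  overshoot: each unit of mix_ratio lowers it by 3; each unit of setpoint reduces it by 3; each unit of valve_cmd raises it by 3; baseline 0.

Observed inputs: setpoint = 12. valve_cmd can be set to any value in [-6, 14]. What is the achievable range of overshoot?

Substituting into the overshoot equation gives overshoot = 6*valve_cmd - 21.
Linear in valve_cmd, so extremes are at the endpoints: valve_cmd = -6 gives overshoot = -57; valve_cmd = 14 gives overshoot = 63.

-57 to 63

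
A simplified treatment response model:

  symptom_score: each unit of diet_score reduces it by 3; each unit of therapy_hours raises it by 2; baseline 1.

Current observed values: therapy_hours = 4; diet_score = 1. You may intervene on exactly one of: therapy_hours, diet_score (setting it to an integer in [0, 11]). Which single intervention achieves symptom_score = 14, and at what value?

Intervening on therapy_hours: with other inputs at their observed values, symptom_score = 2*therapy_hours - 2. Solving for 14 gives therapy_hours = 8, within [0, 11].
Intervening on diet_score: symptom_score = -3*diet_score + 9. Reaching 14 requires diet_score = -5/3, not an integer.

set therapy_hours = 8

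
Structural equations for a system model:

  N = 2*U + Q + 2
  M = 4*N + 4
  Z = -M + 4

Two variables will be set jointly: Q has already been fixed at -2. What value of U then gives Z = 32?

With Q held at -2:
Substituting into the N equation gives N = 2*U.
Substituting into the M equation gives M = 8*U + 4.
So Z = -8*U.
Solve -8*U = 32: U = 32 / -8 = -4.

U = -4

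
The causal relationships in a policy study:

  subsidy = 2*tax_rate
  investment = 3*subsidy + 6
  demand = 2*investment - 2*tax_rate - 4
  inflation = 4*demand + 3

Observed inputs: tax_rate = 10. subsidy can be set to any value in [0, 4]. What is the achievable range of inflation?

Intervening on subsidy fixes its value directly, overriding its dependence on tax_rate.
Substituting into the demand equation gives demand = 6*subsidy - 12.
inflation becomes 24*subsidy - 45.
Linear in subsidy, so extremes are at the endpoints: subsidy = 0 gives inflation = -45; subsidy = 4 gives inflation = 51.

-45 to 51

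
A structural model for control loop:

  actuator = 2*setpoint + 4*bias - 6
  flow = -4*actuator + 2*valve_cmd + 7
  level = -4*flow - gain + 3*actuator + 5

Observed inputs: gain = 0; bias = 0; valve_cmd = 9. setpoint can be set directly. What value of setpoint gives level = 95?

Substituting into the actuator equation gives actuator = 2*setpoint - 6.
Substituting into the flow equation gives flow = -8*setpoint + 49.
So level = 38*setpoint - 209.
Solve 38*setpoint - 209 = 95: setpoint = (95 + 209) / 38 = 8.

setpoint = 8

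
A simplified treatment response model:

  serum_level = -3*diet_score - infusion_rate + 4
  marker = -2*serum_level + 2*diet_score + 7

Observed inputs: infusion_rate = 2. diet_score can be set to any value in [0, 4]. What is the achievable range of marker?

Substituting into the serum_level equation gives serum_level = -3*diet_score + 2.
marker becomes 8*diet_score + 3.
Linear in diet_score, so extremes are at the endpoints: diet_score = 0 gives marker = 3; diet_score = 4 gives marker = 35.

3 to 35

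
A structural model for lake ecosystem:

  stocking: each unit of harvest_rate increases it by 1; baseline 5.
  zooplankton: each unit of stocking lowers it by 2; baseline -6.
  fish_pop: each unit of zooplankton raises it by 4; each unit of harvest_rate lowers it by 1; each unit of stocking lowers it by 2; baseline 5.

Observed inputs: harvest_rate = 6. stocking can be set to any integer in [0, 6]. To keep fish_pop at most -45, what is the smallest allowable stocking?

Intervening on stocking fixes its value directly, overriding its dependence on harvest_rate.
Substituting into the fish_pop equation gives fish_pop = -10*stocking - 25.
Require -10*stocking - 25 ≤ -45, so stocking ≥ 2.
The smallest integer in [0, 6] satisfying this is 2.

stocking = 2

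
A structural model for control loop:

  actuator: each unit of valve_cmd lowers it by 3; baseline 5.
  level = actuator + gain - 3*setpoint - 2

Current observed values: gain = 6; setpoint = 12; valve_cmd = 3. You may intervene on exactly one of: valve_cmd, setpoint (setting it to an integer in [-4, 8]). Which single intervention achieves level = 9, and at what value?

set setpoint = -3

Intervening on valve_cmd: level = -3*valve_cmd - 27. Reaching 9 requires valve_cmd = -12, outside [-4, 8].
Intervening on setpoint: with other inputs at their observed values, level = -3*setpoint. Solving for 9 gives setpoint = -3, within [-4, 8].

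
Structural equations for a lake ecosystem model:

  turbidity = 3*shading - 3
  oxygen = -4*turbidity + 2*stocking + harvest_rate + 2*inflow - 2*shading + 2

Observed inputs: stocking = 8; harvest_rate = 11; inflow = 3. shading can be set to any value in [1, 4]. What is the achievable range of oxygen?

-9 to 33

Substituting into the oxygen equation gives oxygen = -14*shading + 47.
Linear in shading, so extremes are at the endpoints: shading = 1 gives oxygen = 33; shading = 4 gives oxygen = -9.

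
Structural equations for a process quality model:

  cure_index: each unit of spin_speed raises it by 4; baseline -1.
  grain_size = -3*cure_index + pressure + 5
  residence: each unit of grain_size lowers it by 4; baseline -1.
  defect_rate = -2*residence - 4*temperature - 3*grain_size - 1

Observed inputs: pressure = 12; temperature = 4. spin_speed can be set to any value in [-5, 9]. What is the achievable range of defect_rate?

Substituting into the grain_size equation gives grain_size = -12*spin_speed + 20.
residence becomes 48*spin_speed - 81.
defect_rate becomes -60*spin_speed + 85.
Linear in spin_speed, so extremes are at the endpoints: spin_speed = -5 gives defect_rate = 385; spin_speed = 9 gives defect_rate = -455.

-455 to 385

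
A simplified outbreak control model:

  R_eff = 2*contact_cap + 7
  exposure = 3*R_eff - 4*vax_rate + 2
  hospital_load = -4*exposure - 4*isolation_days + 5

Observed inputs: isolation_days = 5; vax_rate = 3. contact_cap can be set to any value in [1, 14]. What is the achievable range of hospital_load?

-395 to -83

Substituting into the exposure equation gives exposure = 6*contact_cap + 11.
hospital_load becomes -24*contact_cap - 59.
Linear in contact_cap, so extremes are at the endpoints: contact_cap = 1 gives hospital_load = -83; contact_cap = 14 gives hospital_load = -395.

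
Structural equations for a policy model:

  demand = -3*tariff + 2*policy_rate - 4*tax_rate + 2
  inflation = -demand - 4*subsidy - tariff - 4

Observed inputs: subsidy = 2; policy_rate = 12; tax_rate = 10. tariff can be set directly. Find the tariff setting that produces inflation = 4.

tariff = 1

Substituting into the demand equation gives demand = -3*tariff - 14.
Substituting into the inflation equation gives inflation = 2*tariff + 2.
Solve 2*tariff + 2 = 4: tariff = (4 - 2) / 2 = 1.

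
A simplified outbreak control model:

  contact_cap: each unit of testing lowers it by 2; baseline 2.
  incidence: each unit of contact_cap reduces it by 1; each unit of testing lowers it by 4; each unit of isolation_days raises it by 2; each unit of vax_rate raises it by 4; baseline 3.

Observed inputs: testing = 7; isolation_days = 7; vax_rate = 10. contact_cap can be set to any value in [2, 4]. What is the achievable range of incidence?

25 to 27

Intervening on contact_cap fixes its value directly, overriding its dependence on testing.
Substituting into the incidence equation gives incidence = -contact_cap + 29.
Linear in contact_cap, so extremes are at the endpoints: contact_cap = 2 gives incidence = 27; contact_cap = 4 gives incidence = 25.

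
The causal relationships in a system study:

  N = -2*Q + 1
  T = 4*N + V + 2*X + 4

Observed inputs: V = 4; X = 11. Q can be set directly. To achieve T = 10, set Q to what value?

Substituting into the T equation gives T = -8*Q + 34.
Solve -8*Q + 34 = 10: Q = (10 - 34) / -8 = 3.

Q = 3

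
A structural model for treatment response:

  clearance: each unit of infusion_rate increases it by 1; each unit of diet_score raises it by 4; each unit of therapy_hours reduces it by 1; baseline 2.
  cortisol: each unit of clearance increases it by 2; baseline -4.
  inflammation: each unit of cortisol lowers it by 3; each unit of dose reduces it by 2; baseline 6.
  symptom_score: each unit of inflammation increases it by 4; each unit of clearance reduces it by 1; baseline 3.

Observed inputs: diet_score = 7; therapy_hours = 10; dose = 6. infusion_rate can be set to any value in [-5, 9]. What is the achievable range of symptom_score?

-698 to -348

Substituting into the clearance equation gives clearance = infusion_rate + 20.
cortisol becomes 2*infusion_rate + 36.
So inflammation = -6*infusion_rate - 114.
So symptom_score = -25*infusion_rate - 473.
Linear in infusion_rate, so extremes are at the endpoints: infusion_rate = -5 gives symptom_score = -348; infusion_rate = 9 gives symptom_score = -698.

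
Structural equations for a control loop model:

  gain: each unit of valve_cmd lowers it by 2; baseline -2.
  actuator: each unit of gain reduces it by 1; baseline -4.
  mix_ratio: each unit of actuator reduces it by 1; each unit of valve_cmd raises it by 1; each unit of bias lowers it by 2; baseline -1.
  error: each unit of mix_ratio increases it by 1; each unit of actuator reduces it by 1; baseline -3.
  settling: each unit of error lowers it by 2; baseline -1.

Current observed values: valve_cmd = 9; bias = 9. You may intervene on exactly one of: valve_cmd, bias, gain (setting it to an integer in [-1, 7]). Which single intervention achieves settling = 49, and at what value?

Intervening on valve_cmd: settling = 6*valve_cmd + 35. Reaching 49 requires valve_cmd = 7/3, not an integer.
Intervening on bias: with other inputs at their observed values, settling = 4*bias + 53. Solving for 49 gives bias = -1, within [-1, 7].
Intervening on gain: settling = -4*gain + 9. Reaching 49 requires gain = -10, outside [-1, 7].

set bias = -1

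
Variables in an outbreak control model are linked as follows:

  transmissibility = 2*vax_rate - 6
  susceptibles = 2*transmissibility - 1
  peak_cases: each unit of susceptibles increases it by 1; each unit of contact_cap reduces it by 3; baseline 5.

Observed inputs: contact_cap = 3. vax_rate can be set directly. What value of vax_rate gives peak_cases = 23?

Substituting into the susceptibles equation gives susceptibles = 4*vax_rate - 13.
Substituting into the peak_cases equation gives peak_cases = 4*vax_rate - 17.
Solve 4*vax_rate - 17 = 23: vax_rate = (23 + 17) / 4 = 10.

vax_rate = 10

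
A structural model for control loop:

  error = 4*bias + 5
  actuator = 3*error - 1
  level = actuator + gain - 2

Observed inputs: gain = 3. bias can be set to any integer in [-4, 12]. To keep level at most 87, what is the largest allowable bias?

bias = 6

Substituting into the actuator equation gives actuator = 12*bias + 14.
This gives level = 12*bias + 15.
Require 12*bias + 15 ≤ 87, so bias ≤ 6.
The largest integer in [-4, 12] satisfying this is 6.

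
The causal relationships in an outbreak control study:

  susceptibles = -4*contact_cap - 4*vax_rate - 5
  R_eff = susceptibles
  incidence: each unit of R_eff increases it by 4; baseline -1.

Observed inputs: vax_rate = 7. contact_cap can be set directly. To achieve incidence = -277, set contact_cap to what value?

Substituting into the susceptibles equation gives susceptibles = -4*contact_cap - 33.
Substituting into the R_eff equation gives R_eff = -4*contact_cap - 33.
So incidence = -16*contact_cap - 133.
Solve -16*contact_cap - 133 = -277: contact_cap = (-277 + 133) / -16 = 9.

contact_cap = 9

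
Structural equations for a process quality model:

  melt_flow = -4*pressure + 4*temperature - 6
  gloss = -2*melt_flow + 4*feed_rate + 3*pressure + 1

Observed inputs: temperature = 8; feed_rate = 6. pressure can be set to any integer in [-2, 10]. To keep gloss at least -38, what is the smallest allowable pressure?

Substituting into the melt_flow equation gives melt_flow = -4*pressure + 26.
gloss becomes 11*pressure - 27.
Require 11*pressure - 27 ≥ -38, so pressure ≥ -1.
The smallest integer in [-2, 10] satisfying this is -1.

pressure = -1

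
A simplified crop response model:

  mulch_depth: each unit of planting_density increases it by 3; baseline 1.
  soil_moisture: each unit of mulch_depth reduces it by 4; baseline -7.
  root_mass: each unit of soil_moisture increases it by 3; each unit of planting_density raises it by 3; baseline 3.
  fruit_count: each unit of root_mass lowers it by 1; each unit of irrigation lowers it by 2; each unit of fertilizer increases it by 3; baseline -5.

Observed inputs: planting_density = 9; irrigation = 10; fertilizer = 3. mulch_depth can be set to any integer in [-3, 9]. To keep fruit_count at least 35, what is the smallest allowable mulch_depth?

mulch_depth = 5

Intervening on mulch_depth fixes its value directly, overriding its dependence on planting_density.
Substituting into the root_mass equation gives root_mass = -12*mulch_depth + 9.
Substituting into the fruit_count equation gives fruit_count = 12*mulch_depth - 25.
Require 12*mulch_depth - 25 ≥ 35, so mulch_depth ≥ 5.
The smallest integer in [-3, 9] satisfying this is 5.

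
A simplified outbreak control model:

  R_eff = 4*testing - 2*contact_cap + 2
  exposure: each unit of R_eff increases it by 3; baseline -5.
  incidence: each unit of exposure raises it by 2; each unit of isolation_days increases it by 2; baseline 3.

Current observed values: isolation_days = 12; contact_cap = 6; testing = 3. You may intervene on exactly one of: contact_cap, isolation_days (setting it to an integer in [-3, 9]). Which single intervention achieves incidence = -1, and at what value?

Intervening on contact_cap: incidence = -12*contact_cap + 101. Reaching -1 requires contact_cap = 17/2, not an integer.
Intervening on isolation_days: with other inputs at their observed values, incidence = 2*isolation_days + 5. Solving for -1 gives isolation_days = -3, within [-3, 9].

set isolation_days = -3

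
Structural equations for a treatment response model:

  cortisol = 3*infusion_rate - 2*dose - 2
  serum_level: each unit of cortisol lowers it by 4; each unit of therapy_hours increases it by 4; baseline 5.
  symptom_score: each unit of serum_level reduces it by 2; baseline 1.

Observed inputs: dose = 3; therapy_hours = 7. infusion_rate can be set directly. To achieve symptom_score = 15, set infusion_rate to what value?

Substituting into the cortisol equation gives cortisol = 3*infusion_rate - 8.
Substituting into the serum_level equation gives serum_level = -12*infusion_rate + 65.
Substituting into the symptom_score equation gives symptom_score = 24*infusion_rate - 129.
Solve 24*infusion_rate - 129 = 15: infusion_rate = (15 + 129) / 24 = 6.

infusion_rate = 6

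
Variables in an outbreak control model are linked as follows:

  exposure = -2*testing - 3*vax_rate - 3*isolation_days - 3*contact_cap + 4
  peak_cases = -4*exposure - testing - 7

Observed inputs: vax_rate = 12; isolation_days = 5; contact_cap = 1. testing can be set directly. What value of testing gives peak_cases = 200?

testing = 1

Substituting into the exposure equation gives exposure = -2*testing - 50.
This gives peak_cases = 7*testing + 193.
Solve 7*testing + 193 = 200: testing = (200 - 193) / 7 = 1.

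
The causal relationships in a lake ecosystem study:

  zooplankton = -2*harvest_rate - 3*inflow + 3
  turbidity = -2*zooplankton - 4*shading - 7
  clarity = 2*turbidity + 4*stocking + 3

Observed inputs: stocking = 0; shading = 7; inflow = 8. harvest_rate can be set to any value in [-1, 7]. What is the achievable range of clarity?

Substituting into the zooplankton equation gives zooplankton = -2*harvest_rate - 21.
turbidity becomes 4*harvest_rate + 7.
So clarity = 8*harvest_rate + 17.
Linear in harvest_rate, so extremes are at the endpoints: harvest_rate = -1 gives clarity = 9; harvest_rate = 7 gives clarity = 73.

9 to 73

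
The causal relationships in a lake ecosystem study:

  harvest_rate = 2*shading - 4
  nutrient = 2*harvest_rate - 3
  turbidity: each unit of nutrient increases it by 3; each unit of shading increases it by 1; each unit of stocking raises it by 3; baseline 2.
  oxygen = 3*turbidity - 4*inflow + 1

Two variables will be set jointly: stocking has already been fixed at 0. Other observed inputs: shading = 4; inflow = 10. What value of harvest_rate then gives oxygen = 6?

harvest_rate = 3

With stocking held at 0:
Intervening on harvest_rate fixes its value directly, overriding its dependence on shading.
Substituting into the turbidity equation gives turbidity = 6*harvest_rate - 3.
oxygen becomes 18*harvest_rate - 48.
Solve 18*harvest_rate - 48 = 6: harvest_rate = (6 + 48) / 18 = 3.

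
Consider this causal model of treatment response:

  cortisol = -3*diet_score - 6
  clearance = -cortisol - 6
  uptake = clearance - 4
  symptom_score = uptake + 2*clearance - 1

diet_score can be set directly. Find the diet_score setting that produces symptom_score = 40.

Substituting into the clearance equation gives clearance = 3*diet_score.
Substituting into the uptake equation gives uptake = 3*diet_score - 4.
So symptom_score = 9*diet_score - 5.
Solve 9*diet_score - 5 = 40: diet_score = (40 + 5) / 9 = 5.

diet_score = 5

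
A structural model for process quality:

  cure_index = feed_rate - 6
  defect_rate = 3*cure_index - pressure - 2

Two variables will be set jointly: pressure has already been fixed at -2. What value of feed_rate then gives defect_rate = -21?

feed_rate = -1

With pressure held at -2:
Substituting into the defect_rate equation gives defect_rate = 3*feed_rate - 18.
Solve 3*feed_rate - 18 = -21: feed_rate = (-21 + 18) / 3 = -1.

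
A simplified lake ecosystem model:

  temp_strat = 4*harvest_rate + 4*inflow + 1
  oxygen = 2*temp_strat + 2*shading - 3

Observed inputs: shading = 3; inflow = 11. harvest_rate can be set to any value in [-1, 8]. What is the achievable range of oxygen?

85 to 157

Substituting into the temp_strat equation gives temp_strat = 4*harvest_rate + 45.
This gives oxygen = 8*harvest_rate + 93.
Linear in harvest_rate, so extremes are at the endpoints: harvest_rate = -1 gives oxygen = 85; harvest_rate = 8 gives oxygen = 157.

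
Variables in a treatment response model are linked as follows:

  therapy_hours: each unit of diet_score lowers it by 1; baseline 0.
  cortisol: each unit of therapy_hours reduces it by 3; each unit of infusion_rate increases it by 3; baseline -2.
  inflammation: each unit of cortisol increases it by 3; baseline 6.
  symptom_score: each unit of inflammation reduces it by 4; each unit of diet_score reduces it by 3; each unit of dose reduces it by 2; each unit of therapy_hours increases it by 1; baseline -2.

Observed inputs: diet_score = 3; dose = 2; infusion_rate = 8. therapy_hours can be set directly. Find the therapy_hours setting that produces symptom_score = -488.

Intervening on therapy_hours fixes its value directly, overriding its dependence on diet_score.
Substituting into the cortisol equation gives cortisol = -3*therapy_hours + 22.
So inflammation = -9*therapy_hours + 72.
symptom_score becomes 37*therapy_hours - 303.
Solve 37*therapy_hours - 303 = -488: therapy_hours = (-488 + 303) / 37 = -5.

therapy_hours = -5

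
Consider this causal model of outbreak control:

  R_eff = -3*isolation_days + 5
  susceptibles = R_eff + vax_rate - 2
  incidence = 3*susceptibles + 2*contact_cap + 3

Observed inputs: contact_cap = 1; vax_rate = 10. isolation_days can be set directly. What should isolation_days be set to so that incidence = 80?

isolation_days = -4

Substituting into the susceptibles equation gives susceptibles = -3*isolation_days + 13.
This gives incidence = -9*isolation_days + 44.
Solve -9*isolation_days + 44 = 80: isolation_days = (80 - 44) / -9 = -4.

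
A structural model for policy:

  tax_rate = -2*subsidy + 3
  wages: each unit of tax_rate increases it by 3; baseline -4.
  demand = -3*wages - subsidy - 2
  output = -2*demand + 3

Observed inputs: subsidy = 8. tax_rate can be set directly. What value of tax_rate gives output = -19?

tax_rate = -1

Intervening on tax_rate fixes its value directly, overriding its dependence on subsidy.
Substituting into the demand equation gives demand = -9*tax_rate + 2.
output becomes 18*tax_rate - 1.
Solve 18*tax_rate - 1 = -19: tax_rate = (-19 + 1) / 18 = -1.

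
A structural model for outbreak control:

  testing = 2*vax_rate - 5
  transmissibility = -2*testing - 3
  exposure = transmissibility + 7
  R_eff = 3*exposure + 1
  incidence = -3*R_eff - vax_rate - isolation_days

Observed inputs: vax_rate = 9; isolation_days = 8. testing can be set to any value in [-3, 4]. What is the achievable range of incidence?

Intervening on testing fixes its value directly, overriding its dependence on vax_rate.
Substituting into the exposure equation gives exposure = -2*testing + 4.
Substituting into the R_eff equation gives R_eff = -6*testing + 13.
incidence becomes 18*testing - 56.
Linear in testing, so extremes are at the endpoints: testing = -3 gives incidence = -110; testing = 4 gives incidence = 16.

-110 to 16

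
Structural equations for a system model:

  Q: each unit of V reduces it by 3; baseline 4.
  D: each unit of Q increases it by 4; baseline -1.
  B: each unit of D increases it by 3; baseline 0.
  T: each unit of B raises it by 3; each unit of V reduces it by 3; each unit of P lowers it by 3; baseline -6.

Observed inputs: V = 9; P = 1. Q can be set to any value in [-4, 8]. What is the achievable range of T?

Intervening on Q fixes its value directly, overriding its dependence on V.
Substituting into the B equation gives B = 12*Q - 3.
Substituting into the T equation gives T = 36*Q - 45.
Linear in Q, so extremes are at the endpoints: Q = -4 gives T = -189; Q = 8 gives T = 243.

-189 to 243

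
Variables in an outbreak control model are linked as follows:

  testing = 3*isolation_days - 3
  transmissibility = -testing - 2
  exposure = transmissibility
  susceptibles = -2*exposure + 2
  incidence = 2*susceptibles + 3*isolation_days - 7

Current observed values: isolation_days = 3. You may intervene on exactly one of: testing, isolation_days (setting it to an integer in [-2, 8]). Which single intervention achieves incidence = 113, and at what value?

Intervening on testing: incidence = 4*testing + 14. Reaching 113 requires testing = 99/4, not an integer.
Intervening on isolation_days: with other inputs at their observed values, incidence = 15*isolation_days - 7. Solving for 113 gives isolation_days = 8, within [-2, 8].

set isolation_days = 8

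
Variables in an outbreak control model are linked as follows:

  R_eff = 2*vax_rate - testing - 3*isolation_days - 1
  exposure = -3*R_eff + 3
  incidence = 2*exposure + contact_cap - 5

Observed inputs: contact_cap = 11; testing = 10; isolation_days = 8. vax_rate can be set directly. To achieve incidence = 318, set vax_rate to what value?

Substituting into the R_eff equation gives R_eff = 2*vax_rate - 35.
exposure becomes -6*vax_rate + 108.
This gives incidence = -12*vax_rate + 222.
Solve -12*vax_rate + 222 = 318: vax_rate = (318 - 222) / -12 = -8.

vax_rate = -8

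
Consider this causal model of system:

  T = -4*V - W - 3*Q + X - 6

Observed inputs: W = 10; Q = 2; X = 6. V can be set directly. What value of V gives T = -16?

Substituting into the T equation gives T = -4*V - 16.
Solve -4*V - 16 = -16: V = (-16 + 16) / -4 = 0.

V = 0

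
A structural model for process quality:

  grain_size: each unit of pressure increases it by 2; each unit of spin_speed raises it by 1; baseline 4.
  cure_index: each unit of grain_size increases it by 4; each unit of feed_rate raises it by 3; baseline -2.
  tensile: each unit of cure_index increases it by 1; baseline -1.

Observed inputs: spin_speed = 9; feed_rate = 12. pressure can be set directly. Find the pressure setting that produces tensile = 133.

pressure = 6

Substituting into the grain_size equation gives grain_size = 2*pressure + 13.
Substituting into the cure_index equation gives cure_index = 8*pressure + 86.
Substituting into the tensile equation gives tensile = 8*pressure + 85.
Solve 8*pressure + 85 = 133: pressure = (133 - 85) / 8 = 6.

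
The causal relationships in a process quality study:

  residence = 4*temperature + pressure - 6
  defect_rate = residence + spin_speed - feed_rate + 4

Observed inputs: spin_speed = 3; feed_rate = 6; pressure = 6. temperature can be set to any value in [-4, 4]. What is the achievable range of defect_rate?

Substituting into the residence equation gives residence = 4*temperature.
So defect_rate = 4*temperature + 1.
Linear in temperature, so extremes are at the endpoints: temperature = -4 gives defect_rate = -15; temperature = 4 gives defect_rate = 17.

-15 to 17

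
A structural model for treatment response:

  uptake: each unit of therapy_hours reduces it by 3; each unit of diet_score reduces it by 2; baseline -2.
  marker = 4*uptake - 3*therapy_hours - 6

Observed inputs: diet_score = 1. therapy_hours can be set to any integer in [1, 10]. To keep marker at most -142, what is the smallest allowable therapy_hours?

Substituting into the uptake equation gives uptake = -3*therapy_hours - 4.
This gives marker = -15*therapy_hours - 22.
Require -15*therapy_hours - 22 ≤ -142, so therapy_hours ≥ 8.
The smallest integer in [1, 10] satisfying this is 8.

therapy_hours = 8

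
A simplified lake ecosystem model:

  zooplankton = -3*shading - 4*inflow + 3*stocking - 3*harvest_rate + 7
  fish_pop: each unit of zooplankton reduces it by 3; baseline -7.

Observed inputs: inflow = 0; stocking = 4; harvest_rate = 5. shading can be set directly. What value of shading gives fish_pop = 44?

shading = 7

Substituting into the zooplankton equation gives zooplankton = -3*shading + 4.
Substituting into the fish_pop equation gives fish_pop = 9*shading - 19.
Solve 9*shading - 19 = 44: shading = (44 + 19) / 9 = 7.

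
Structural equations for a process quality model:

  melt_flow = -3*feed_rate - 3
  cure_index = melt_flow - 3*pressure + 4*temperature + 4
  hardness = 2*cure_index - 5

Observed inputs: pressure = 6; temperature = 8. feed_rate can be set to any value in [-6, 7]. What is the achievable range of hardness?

Substituting into the cure_index equation gives cure_index = -3*feed_rate + 15.
This gives hardness = -6*feed_rate + 25.
Linear in feed_rate, so extremes are at the endpoints: feed_rate = -6 gives hardness = 61; feed_rate = 7 gives hardness = -17.

-17 to 61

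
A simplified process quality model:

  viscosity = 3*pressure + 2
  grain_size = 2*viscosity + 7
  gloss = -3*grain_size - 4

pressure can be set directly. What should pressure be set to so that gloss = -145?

Substituting into the grain_size equation gives grain_size = 6*pressure + 11.
This gives gloss = -18*pressure - 37.
Solve -18*pressure - 37 = -145: pressure = (-145 + 37) / -18 = 6.

pressure = 6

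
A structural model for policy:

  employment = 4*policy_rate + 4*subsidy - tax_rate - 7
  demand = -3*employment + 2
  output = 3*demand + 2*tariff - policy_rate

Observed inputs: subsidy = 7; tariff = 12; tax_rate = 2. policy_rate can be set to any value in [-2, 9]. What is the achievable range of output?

Substituting into the employment equation gives employment = 4*policy_rate + 19.
demand becomes -12*policy_rate - 55.
output becomes -37*policy_rate - 141.
Linear in policy_rate, so extremes are at the endpoints: policy_rate = -2 gives output = -67; policy_rate = 9 gives output = -474.

-474 to -67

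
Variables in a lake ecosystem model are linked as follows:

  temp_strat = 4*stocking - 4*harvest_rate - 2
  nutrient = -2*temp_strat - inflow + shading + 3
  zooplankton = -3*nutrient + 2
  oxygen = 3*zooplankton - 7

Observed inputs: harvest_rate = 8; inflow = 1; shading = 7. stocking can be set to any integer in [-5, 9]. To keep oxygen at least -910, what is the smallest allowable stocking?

stocking = -3

Substituting into the temp_strat equation gives temp_strat = 4*stocking - 34.
Substituting into the nutrient equation gives nutrient = -8*stocking + 77.
So zooplankton = 24*stocking - 229.
oxygen becomes 72*stocking - 694.
Require 72*stocking - 694 ≥ -910, so stocking ≥ -3.
The smallest integer in [-5, 9] satisfying this is -3.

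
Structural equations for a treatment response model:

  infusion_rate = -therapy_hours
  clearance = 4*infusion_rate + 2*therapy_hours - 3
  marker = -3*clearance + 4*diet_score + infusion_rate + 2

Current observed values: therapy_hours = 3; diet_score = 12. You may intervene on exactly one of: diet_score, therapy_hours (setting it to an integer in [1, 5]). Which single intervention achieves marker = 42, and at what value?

Intervening on diet_score: with other inputs at their observed values, marker = 4*diet_score + 26. Solving for 42 gives diet_score = 4, within [1, 5].
Intervening on therapy_hours: marker = 5*therapy_hours + 59. Reaching 42 requires therapy_hours = -17/5, not an integer.

set diet_score = 4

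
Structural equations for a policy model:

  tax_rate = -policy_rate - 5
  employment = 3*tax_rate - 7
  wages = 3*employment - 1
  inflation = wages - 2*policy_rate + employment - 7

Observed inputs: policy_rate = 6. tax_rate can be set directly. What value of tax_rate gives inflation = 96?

tax_rate = 12

Intervening on tax_rate fixes its value directly, overriding its dependence on policy_rate.
Substituting into the wages equation gives wages = 9*tax_rate - 22.
inflation becomes 12*tax_rate - 48.
Solve 12*tax_rate - 48 = 96: tax_rate = (96 + 48) / 12 = 12.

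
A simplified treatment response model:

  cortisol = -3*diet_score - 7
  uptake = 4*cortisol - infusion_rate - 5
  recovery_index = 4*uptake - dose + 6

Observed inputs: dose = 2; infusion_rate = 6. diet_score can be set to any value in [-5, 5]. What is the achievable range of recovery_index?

Substituting into the uptake equation gives uptake = -12*diet_score - 39.
recovery_index becomes -48*diet_score - 152.
Linear in diet_score, so extremes are at the endpoints: diet_score = -5 gives recovery_index = 88; diet_score = 5 gives recovery_index = -392.

-392 to 88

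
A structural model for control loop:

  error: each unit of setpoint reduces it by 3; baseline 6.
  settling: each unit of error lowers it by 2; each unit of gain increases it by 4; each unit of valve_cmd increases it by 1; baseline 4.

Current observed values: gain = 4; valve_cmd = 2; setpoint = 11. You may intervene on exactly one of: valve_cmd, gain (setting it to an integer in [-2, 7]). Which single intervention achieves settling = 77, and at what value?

Intervening on valve_cmd: with other inputs at their observed values, settling = valve_cmd + 74. Solving for 77 gives valve_cmd = 3, within [-2, 7].
Intervening on gain: settling = 4*gain + 60. Reaching 77 requires gain = 17/4, not an integer.

set valve_cmd = 3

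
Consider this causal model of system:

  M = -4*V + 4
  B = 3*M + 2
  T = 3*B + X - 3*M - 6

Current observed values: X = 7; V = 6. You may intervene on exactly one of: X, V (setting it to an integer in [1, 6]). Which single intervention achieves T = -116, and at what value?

Intervening on X: with other inputs at their observed values, T = X - 120. Solving for -116 gives X = 4, within [1, 6].
Intervening on V: T = -24*V + 31. Reaching -116 requires V = 49/8, not an integer.

set X = 4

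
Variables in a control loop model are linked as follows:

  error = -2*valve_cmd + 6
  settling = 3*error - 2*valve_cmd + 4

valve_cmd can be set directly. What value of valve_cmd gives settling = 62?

Substituting into the settling equation gives settling = -8*valve_cmd + 22.
Solve -8*valve_cmd + 22 = 62: valve_cmd = (62 - 22) / -8 = -5.

valve_cmd = -5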